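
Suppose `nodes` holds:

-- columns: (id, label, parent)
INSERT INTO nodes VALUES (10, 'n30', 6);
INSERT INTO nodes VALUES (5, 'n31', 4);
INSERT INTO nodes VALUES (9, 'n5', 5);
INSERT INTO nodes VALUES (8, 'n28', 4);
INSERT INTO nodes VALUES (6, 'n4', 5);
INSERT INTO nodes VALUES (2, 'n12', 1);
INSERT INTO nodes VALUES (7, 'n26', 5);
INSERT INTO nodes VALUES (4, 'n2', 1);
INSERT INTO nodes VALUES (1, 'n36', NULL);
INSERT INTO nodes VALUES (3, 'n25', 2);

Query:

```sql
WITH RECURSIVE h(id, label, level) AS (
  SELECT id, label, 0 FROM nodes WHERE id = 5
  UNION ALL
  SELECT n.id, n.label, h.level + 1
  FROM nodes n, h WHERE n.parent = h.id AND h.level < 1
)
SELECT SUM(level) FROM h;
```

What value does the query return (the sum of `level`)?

3

Base: id=5 (n31) at level 0.
Iteration 1: rows with parent in {5} -> n4 (id 6, level 1), n26 (id 7, level 1), n5 (id 9, level 1).
Iteration 2: level < 1 fails for all current rows; recursion stops.
SUM(level) = 0 + 1 + 1 + 1 = 3.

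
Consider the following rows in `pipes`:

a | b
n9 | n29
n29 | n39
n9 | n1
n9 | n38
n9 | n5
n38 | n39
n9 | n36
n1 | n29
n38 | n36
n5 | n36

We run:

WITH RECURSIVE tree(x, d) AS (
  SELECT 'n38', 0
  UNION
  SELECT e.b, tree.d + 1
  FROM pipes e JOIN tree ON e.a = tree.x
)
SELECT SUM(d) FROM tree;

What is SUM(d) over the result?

2

Base: (n38, d=0).
Iteration 1: edges from {n38} -> (n36, d=1), (n39, d=1).
Iteration 2: no outgoing edges from {n36,n39}; recursion stops.
SUM(d) = 0 + 1 + 1 = 2.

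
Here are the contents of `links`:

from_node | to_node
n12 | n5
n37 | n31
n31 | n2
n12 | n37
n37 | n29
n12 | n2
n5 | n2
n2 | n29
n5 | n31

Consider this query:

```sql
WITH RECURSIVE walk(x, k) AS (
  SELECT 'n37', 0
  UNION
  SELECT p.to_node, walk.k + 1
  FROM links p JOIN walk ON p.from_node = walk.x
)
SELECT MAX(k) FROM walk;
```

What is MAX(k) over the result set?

Base: (n37, k=0).
Iteration 1: edges from {n37} -> (n29, k=1), (n31, k=1).
Iteration 2: edges from {n29,n31} -> (n2, k=2).
Iteration 3: edges from {n2} -> (n29, k=3).
Iteration 4: no outgoing edges from {n29}; recursion stops.
k values: 0, 1, 1, 2, 3; the maximum is 3.

3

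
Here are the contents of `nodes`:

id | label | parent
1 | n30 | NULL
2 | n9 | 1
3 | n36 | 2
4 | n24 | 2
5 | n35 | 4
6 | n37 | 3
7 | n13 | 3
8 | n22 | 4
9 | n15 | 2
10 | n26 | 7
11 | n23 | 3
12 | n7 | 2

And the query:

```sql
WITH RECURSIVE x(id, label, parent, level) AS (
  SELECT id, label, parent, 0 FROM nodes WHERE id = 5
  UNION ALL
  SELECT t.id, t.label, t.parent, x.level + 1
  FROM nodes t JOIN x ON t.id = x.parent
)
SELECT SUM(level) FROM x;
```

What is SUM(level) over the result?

Base: id=5 (n35), parent=4, level 0.
Iteration 1: join on id=4 -> n24 (id 4, parent=2, level 1).
Iteration 2: join on id=2 -> n9 (id 2, parent=1, level 2).
Iteration 3: join on id=1 -> n30 (id 1, parent=NULL, level 3).
Iteration 4: parent is NULL; no match; recursion stops.
SUM(level) = 0 + 1 + 2 + 3 = 6.

6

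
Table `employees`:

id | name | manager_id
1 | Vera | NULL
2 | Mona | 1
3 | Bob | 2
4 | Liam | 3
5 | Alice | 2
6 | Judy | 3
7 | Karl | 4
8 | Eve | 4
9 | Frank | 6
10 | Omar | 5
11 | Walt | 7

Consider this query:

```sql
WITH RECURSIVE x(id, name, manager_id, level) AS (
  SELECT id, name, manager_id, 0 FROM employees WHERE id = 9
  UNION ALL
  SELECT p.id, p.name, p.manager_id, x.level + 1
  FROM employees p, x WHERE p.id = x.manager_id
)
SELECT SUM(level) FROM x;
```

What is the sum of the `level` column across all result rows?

10

Base: id=9 (Frank), manager_id=6, level 0.
Iteration 1: join on id=6 -> Judy (id 6, manager_id=3, level 1).
Iteration 2: join on id=3 -> Bob (id 3, manager_id=2, level 2).
Iteration 3: join on id=2 -> Mona (id 2, manager_id=1, level 3).
Iteration 4: join on id=1 -> Vera (id 1, manager_id=NULL, level 4).
Iteration 5: manager_id is NULL; no match; recursion stops.
SUM(level) = 0 + 1 + 2 + 3 + 4 = 10.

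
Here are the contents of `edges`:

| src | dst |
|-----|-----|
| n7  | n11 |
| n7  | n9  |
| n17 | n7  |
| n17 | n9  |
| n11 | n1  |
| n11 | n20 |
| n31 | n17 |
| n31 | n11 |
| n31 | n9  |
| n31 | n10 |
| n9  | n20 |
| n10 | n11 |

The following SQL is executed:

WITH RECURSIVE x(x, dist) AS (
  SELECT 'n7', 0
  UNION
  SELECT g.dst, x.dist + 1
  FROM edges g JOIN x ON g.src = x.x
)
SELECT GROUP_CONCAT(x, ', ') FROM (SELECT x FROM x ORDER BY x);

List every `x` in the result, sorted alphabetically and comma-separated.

n1, n11, n20, n7, n9

Base: (n7, dist=0).
Iteration 1: edges from {n7} -> (n11, dist=1), (n9, dist=1).
Iteration 2: edges from {n11,n9} -> (n1, dist=2), (n20, dist=2). [UNION drops 1 duplicate row(s)]
Iteration 3: no outgoing edges from {n1,n20}; recursion stops.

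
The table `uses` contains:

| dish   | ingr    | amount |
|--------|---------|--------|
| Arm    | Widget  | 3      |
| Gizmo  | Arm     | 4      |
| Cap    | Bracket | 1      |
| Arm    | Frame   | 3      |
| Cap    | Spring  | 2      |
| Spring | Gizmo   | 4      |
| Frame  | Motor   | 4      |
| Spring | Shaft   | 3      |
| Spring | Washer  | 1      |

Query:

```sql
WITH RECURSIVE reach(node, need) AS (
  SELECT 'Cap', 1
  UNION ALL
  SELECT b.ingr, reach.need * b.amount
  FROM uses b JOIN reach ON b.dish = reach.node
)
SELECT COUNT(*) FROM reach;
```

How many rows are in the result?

10

Base: (Cap, need=1).
Iteration 1: components of {Cap} -> Bracket = 1*1 = 1, Spring = 1*2 = 2.
Iteration 2: components of {Bracket,Spring} -> Gizmo = 2*4 = 8, Shaft = 2*3 = 6, Washer = 2*1 = 2.
Iteration 3: components of {Gizmo,Shaft,Washer} -> Arm = 8*4 = 32.
Iteration 4: components of {Arm} -> Frame = 32*3 = 96, Widget = 32*3 = 96.
Iteration 5: components of {Frame,Widget} -> Motor = 96*4 = 384.
Iteration 6: no further components; recursion stops.
Total rows emitted: 10.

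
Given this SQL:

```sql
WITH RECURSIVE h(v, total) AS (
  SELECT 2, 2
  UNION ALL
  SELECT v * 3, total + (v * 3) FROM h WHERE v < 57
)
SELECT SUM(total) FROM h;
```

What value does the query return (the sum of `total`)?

358

Base: v=2, total=2.
Iteration 1: 2 < 57 holds -> v = 2 * 3 = 6, total = 2 + 6 = 8.
Iteration 2: 6 < 57 holds -> v = 6 * 3 = 18, total = 8 + 18 = 26.
Iteration 3: 18 < 57 holds -> v = 18 * 3 = 54, total = 26 + 54 = 80.
Iteration 4: 54 < 57 holds -> v = 54 * 3 = 162, total = 80 + 162 = 242.
Iteration 5: 162 < 57 fails; recursion stops.
SUM(total) = 2 + 8 + 26 + 80 + 242 = 358.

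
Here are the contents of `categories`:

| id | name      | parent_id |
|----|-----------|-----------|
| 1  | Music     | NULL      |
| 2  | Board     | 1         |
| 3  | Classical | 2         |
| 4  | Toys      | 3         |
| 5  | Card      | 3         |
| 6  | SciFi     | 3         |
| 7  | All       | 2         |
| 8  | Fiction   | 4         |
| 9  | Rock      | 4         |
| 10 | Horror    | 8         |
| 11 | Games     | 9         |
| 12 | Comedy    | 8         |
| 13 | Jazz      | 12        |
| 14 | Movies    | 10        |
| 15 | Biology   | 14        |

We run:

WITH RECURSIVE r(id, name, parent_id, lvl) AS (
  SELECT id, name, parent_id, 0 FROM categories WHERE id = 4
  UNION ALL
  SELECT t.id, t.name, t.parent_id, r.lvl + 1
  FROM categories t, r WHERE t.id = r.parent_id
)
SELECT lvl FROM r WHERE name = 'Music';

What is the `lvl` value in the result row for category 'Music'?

3

Base: id=4 (Toys), parent_id=3, lvl 0.
Iteration 1: join on id=3 -> Classical (id 3, parent_id=2, lvl 1).
Iteration 2: join on id=2 -> Board (id 2, parent_id=1, lvl 2).
Iteration 3: join on id=1 -> Music (id 1, parent_id=NULL, lvl 3).
Iteration 4: parent_id is NULL; no match; recursion stops.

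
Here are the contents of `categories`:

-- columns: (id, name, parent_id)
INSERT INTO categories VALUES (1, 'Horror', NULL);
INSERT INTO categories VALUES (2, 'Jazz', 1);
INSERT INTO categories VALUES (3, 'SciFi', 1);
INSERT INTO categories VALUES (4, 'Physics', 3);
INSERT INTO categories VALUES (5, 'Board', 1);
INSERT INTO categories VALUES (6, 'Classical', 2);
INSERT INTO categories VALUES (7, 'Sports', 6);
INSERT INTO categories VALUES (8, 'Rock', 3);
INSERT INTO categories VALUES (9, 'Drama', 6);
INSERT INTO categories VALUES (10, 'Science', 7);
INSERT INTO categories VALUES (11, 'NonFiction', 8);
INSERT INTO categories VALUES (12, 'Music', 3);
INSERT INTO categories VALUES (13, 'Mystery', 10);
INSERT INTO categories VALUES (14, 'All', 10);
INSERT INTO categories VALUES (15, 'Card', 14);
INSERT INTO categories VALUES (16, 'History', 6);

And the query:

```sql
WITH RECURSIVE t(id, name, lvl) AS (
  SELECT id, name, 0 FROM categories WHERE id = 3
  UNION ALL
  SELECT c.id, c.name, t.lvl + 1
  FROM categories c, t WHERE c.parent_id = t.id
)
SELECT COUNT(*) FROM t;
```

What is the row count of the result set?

Base: id=3 (SciFi) at lvl 0.
Iteration 1: rows with parent_id in {3} -> Physics (id 4, lvl 1), Rock (id 8, lvl 1), Music (id 12, lvl 1).
Iteration 2: rows with parent_id in {4,8,12} -> NonFiction (id 11, lvl 2).
Iteration 3: no rows with parent_id in {11}; recursion stops.
Total rows emitted: 5.

5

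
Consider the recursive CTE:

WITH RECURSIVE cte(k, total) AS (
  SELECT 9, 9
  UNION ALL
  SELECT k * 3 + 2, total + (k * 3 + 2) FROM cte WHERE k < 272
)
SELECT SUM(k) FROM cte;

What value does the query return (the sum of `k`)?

1205

Base: k=9, total=9.
Iteration 1: 9 < 272 holds -> k = 9 * 3 + 2 = 29, total = 9 + 29 = 38.
Iteration 2: 29 < 272 holds -> k = 29 * 3 + 2 = 89, total = 38 + 89 = 127.
Iteration 3: 89 < 272 holds -> k = 89 * 3 + 2 = 269, total = 127 + 269 = 396.
Iteration 4: 269 < 272 holds -> k = 269 * 3 + 2 = 809, total = 396 + 809 = 1205.
Iteration 5: 809 < 272 fails; recursion stops.
SUM(k) = 9 + 29 + 89 + 269 + 809 = 1205.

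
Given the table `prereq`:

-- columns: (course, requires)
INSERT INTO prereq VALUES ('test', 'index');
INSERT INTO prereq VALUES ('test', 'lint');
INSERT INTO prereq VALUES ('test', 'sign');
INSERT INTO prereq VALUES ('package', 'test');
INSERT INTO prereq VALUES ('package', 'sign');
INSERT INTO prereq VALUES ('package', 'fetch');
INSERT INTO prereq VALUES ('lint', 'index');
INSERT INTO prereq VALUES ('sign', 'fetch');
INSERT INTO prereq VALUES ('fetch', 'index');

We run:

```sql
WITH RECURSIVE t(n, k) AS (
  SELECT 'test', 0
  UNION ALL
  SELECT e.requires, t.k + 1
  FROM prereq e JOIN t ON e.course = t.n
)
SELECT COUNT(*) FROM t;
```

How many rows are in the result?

7

Base: (test, k=0).
Iteration 1: edges from {test} -> (index, k=1), (lint, k=1), (sign, k=1).
Iteration 2: edges from {index,lint,sign} -> (fetch, k=2), (index, k=2).
Iteration 3: edges from {fetch,index} -> (index, k=3).
Iteration 4: no outgoing edges from {index}; recursion stops.
Total rows emitted: 7.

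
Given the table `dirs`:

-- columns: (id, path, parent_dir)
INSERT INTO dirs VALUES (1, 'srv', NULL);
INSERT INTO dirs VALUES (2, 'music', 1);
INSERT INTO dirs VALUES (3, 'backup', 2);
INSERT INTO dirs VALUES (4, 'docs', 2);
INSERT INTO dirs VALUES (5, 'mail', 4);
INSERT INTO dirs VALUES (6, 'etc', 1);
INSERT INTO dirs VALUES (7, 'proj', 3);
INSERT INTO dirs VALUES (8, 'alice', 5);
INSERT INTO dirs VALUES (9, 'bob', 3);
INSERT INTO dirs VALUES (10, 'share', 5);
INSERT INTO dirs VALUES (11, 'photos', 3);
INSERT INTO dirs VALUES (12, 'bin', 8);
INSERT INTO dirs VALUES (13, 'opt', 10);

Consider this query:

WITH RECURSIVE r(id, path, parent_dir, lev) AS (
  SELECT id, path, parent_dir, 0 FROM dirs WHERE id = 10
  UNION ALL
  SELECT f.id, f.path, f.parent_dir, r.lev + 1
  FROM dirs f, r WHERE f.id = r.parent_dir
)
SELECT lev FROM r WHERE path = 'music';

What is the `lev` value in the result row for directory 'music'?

Base: id=10 (share), parent_dir=5, lev 0.
Iteration 1: join on id=5 -> mail (id 5, parent_dir=4, lev 1).
Iteration 2: join on id=4 -> docs (id 4, parent_dir=2, lev 2).
Iteration 3: join on id=2 -> music (id 2, parent_dir=1, lev 3).
Iteration 4: join on id=1 -> srv (id 1, parent_dir=NULL, lev 4).
Iteration 5: parent_dir is NULL; no match; recursion stops.

3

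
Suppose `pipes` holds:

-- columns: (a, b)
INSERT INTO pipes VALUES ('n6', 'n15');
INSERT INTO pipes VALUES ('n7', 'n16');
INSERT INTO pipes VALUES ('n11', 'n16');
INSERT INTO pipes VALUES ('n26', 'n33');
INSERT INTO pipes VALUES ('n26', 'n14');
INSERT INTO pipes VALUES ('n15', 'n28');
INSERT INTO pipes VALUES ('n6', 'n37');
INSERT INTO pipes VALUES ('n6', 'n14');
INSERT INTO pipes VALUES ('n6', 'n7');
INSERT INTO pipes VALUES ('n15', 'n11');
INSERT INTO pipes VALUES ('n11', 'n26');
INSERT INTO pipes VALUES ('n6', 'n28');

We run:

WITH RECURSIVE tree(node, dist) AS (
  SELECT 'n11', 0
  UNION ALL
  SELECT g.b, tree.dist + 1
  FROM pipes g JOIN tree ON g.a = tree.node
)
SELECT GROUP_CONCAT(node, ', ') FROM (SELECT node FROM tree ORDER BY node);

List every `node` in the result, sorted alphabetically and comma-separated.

Base: (n11, dist=0).
Iteration 1: edges from {n11} -> (n16, dist=1), (n26, dist=1).
Iteration 2: edges from {n16,n26} -> (n14, dist=2), (n33, dist=2).
Iteration 3: no outgoing edges from {n14,n33}; recursion stops.

n11, n14, n16, n26, n33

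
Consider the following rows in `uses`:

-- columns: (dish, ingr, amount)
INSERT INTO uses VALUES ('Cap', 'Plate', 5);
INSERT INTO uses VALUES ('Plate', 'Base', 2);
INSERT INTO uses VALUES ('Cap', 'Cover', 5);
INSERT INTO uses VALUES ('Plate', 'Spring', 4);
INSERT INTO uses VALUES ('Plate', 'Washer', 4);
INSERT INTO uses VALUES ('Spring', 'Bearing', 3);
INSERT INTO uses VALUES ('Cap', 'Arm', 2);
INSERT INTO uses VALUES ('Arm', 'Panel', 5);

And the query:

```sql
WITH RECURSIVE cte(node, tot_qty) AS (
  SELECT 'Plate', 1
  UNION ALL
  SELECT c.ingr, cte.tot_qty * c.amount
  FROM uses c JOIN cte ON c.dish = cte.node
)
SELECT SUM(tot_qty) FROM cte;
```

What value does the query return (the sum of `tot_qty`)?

23

Base: (Plate, tot_qty=1).
Iteration 1: components of {Plate} -> Base = 1*2 = 2, Spring = 1*4 = 4, Washer = 1*4 = 4.
Iteration 2: components of {Base,Spring,Washer} -> Bearing = 4*3 = 12.
Iteration 3: no further components; recursion stops.
SUM(tot_qty) = 1 + 2 + 4 + 4 + 12 = 23.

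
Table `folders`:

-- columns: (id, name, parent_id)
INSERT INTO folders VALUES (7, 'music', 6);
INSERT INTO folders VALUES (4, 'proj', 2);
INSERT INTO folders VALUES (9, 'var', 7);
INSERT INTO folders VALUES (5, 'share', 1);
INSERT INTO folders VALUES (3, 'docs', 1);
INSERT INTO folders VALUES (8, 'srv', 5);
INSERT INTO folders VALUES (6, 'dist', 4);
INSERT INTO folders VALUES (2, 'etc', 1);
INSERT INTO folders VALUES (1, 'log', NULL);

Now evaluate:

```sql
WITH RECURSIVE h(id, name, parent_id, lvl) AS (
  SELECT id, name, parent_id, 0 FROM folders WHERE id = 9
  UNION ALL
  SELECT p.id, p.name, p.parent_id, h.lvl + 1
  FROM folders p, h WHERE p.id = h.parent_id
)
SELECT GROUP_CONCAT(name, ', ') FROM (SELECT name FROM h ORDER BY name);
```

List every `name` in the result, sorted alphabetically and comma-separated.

Base: id=9 (var), parent_id=7, lvl 0.
Iteration 1: join on id=7 -> music (id 7, parent_id=6, lvl 1).
Iteration 2: join on id=6 -> dist (id 6, parent_id=4, lvl 2).
Iteration 3: join on id=4 -> proj (id 4, parent_id=2, lvl 3).
Iteration 4: join on id=2 -> etc (id 2, parent_id=1, lvl 4).
Iteration 5: join on id=1 -> log (id 1, parent_id=NULL, lvl 5).
Iteration 6: parent_id is NULL; no match; recursion stops.

dist, etc, log, music, proj, var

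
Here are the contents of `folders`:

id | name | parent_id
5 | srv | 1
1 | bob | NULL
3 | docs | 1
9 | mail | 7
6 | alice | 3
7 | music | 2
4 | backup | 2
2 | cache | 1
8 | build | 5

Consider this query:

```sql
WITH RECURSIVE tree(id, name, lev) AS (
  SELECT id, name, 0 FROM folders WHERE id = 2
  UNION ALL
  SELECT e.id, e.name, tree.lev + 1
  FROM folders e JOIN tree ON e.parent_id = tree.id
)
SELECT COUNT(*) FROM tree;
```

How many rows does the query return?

Base: id=2 (cache) at lev 0.
Iteration 1: rows with parent_id in {2} -> backup (id 4, lev 1), music (id 7, lev 1).
Iteration 2: rows with parent_id in {4,7} -> mail (id 9, lev 2).
Iteration 3: no rows with parent_id in {9}; recursion stops.
Total rows emitted: 4.

4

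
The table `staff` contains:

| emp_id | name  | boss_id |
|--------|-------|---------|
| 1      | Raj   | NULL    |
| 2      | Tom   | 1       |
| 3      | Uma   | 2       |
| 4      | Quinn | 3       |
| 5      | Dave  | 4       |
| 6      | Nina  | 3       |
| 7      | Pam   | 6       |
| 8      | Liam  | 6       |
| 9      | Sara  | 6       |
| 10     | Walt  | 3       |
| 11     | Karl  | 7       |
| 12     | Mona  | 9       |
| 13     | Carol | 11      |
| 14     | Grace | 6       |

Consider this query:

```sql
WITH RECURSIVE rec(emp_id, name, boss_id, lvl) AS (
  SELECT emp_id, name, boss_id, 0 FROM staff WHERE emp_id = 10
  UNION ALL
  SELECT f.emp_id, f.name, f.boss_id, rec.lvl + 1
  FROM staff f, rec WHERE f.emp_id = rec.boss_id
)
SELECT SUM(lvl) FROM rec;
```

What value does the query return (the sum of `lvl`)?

Base: emp_id=10 (Walt), boss_id=3, lvl 0.
Iteration 1: join on emp_id=3 -> Uma (id 3, boss_id=2, lvl 1).
Iteration 2: join on emp_id=2 -> Tom (id 2, boss_id=1, lvl 2).
Iteration 3: join on emp_id=1 -> Raj (id 1, boss_id=NULL, lvl 3).
Iteration 4: boss_id is NULL; no match; recursion stops.
SUM(lvl) = 0 + 1 + 2 + 3 = 6.

6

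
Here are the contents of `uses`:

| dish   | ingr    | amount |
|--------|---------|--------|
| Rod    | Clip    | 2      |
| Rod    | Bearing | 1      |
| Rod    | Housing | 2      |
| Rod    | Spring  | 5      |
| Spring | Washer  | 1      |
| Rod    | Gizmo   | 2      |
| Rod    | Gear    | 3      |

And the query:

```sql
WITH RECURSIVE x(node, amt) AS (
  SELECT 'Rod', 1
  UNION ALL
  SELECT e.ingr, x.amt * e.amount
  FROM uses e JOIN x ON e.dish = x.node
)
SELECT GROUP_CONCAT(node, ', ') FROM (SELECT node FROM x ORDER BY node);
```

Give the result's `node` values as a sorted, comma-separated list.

Bearing, Clip, Gear, Gizmo, Housing, Rod, Spring, Washer

Base: (Rod, amt=1).
Iteration 1: components of {Rod} -> Bearing = 1*1 = 1, Clip = 1*2 = 2, Gear = 1*3 = 3, Gizmo = 1*2 = 2, Housing = 1*2 = 2, Spring = 1*5 = 5.
Iteration 2: components of {Bearing,Clip,Gear,Gizmo,Housing,Spring} -> Washer = 5*1 = 5.
Iteration 3: no further components; recursion stops.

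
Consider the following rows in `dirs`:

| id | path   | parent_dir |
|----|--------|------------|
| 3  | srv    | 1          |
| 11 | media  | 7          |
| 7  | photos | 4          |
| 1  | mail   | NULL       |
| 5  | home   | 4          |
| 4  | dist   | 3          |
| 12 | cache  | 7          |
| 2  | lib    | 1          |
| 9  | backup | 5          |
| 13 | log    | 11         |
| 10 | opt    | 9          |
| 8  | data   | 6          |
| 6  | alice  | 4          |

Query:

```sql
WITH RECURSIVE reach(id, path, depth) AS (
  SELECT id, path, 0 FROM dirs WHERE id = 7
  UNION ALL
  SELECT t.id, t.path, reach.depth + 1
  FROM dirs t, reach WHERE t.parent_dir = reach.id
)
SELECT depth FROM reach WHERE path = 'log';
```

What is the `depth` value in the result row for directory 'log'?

Base: id=7 (photos) at depth 0.
Iteration 1: rows with parent_dir in {7} -> media (id 11, depth 1), cache (id 12, depth 1).
Iteration 2: rows with parent_dir in {11,12} -> log (id 13, depth 2).
Iteration 3: no rows with parent_dir in {13}; recursion stops.

2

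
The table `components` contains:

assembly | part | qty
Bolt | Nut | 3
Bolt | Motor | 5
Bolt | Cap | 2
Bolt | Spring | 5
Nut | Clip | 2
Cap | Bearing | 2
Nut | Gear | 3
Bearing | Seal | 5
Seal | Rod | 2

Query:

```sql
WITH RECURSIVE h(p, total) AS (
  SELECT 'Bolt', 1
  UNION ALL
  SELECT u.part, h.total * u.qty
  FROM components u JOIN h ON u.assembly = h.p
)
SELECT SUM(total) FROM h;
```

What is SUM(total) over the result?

Base: (Bolt, total=1).
Iteration 1: components of {Bolt} -> Cap = 1*2 = 2, Motor = 1*5 = 5, Nut = 1*3 = 3, Spring = 1*5 = 5.
Iteration 2: components of {Cap,Motor,Nut,Spring} -> Bearing = 2*2 = 4, Clip = 3*2 = 6, Gear = 3*3 = 9.
Iteration 3: components of {Bearing,Clip,Gear} -> Seal = 4*5 = 20.
Iteration 4: components of {Seal} -> Rod = 20*2 = 40.
Iteration 5: no further components; recursion stops.
SUM(total) = 1 + 3 + 5 + 2 + 5 + 6 + 9 + 4 + 20 + 40 = 95.

95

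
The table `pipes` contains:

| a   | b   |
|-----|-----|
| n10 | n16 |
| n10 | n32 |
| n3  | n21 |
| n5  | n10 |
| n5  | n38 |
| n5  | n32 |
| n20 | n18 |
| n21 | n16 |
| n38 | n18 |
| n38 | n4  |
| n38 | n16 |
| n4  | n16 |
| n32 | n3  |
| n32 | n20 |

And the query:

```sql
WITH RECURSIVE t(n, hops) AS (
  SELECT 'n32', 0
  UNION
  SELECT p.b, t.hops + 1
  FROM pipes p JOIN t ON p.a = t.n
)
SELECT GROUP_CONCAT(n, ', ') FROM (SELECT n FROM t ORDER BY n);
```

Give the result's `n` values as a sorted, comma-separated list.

n16, n18, n20, n21, n3, n32

Base: (n32, hops=0).
Iteration 1: edges from {n32} -> (n20, hops=1), (n3, hops=1).
Iteration 2: edges from {n20,n3} -> (n18, hops=2), (n21, hops=2).
Iteration 3: edges from {n18,n21} -> (n16, hops=3).
Iteration 4: no outgoing edges from {n16}; recursion stops.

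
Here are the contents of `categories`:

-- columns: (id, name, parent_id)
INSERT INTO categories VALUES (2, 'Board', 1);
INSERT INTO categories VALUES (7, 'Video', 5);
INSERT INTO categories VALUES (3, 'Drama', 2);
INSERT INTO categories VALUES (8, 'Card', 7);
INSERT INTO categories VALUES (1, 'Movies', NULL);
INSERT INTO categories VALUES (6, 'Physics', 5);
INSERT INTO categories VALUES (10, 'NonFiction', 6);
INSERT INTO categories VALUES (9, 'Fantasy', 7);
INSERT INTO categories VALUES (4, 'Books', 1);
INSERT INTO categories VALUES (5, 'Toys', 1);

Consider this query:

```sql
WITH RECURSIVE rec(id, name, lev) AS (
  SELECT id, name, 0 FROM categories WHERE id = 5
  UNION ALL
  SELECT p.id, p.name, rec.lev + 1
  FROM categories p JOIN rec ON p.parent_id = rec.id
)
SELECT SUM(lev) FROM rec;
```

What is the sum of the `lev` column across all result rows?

8

Base: id=5 (Toys) at lev 0.
Iteration 1: rows with parent_id in {5} -> Physics (id 6, lev 1), Video (id 7, lev 1).
Iteration 2: rows with parent_id in {6,7} -> Card (id 8, lev 2), Fantasy (id 9, lev 2), NonFiction (id 10, lev 2).
Iteration 3: no rows with parent_id in {8,9,10}; recursion stops.
SUM(lev) = 0 + 1 + 1 + 2 + 2 + 2 = 8.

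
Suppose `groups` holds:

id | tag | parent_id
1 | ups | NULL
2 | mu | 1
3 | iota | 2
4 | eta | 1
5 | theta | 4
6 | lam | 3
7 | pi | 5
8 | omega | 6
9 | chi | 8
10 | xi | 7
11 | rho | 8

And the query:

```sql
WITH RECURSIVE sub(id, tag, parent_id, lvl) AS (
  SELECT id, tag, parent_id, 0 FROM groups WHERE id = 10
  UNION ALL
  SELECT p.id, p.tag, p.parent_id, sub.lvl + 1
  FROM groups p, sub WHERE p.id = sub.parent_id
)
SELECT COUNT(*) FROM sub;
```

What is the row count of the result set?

Base: id=10 (xi), parent_id=7, lvl 0.
Iteration 1: join on id=7 -> pi (id 7, parent_id=5, lvl 1).
Iteration 2: join on id=5 -> theta (id 5, parent_id=4, lvl 2).
Iteration 3: join on id=4 -> eta (id 4, parent_id=1, lvl 3).
Iteration 4: join on id=1 -> ups (id 1, parent_id=NULL, lvl 4).
Iteration 5: parent_id is NULL; no match; recursion stops.
Total rows emitted: 5.

5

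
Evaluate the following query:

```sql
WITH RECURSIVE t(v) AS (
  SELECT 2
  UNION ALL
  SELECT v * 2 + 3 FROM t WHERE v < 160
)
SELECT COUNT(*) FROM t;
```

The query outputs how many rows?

Base: v=2.
Iteration 1: 2 < 160 holds -> v = 2 * 2 + 3 = 7.
Iteration 2: 7 < 160 holds -> v = 7 * 2 + 3 = 17.
Iteration 3: 17 < 160 holds -> v = 17 * 2 + 3 = 37.
Iteration 4: 37 < 160 holds -> v = 37 * 2 + 3 = 77.
Iteration 5: 77 < 160 holds -> v = 77 * 2 + 3 = 157.
Iteration 6: 157 < 160 holds -> v = 157 * 2 + 3 = 317.
Iteration 7: 317 < 160 fails; recursion stops.
Total rows emitted: 7.

7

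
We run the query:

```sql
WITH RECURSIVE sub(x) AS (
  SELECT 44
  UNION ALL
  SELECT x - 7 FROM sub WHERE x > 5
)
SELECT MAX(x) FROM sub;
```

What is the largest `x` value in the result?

Base: x=44.
Iteration 1: 44 > 5 holds -> x = 44 - 7 = 37.
Iteration 2: 37 > 5 holds -> x = 37 - 7 = 30.
Iteration 3: 30 > 5 holds -> x = 30 - 7 = 23.
Iteration 4: 23 > 5 holds -> x = 23 - 7 = 16.
Iteration 5: 16 > 5 holds -> x = 16 - 7 = 9.
Iteration 6: 9 > 5 holds -> x = 9 - 7 = 2.
Iteration 7: 2 > 5 fails; recursion stops.
x values: 44, 37, 30, 23, 16, 9, 2; the maximum is 44.

44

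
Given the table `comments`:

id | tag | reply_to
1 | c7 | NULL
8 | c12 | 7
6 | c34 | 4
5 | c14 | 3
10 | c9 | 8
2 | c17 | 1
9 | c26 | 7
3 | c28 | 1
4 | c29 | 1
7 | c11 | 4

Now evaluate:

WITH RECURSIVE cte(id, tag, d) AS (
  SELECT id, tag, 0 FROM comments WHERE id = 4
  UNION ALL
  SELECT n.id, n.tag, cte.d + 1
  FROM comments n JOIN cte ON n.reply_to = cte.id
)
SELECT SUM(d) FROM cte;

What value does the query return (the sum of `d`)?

Base: id=4 (c29) at d 0.
Iteration 1: rows with reply_to in {4} -> c34 (id 6, d 1), c11 (id 7, d 1).
Iteration 2: rows with reply_to in {6,7} -> c12 (id 8, d 2), c26 (id 9, d 2).
Iteration 3: rows with reply_to in {8,9} -> c9 (id 10, d 3).
Iteration 4: no rows with reply_to in {10}; recursion stops.
SUM(d) = 0 + 1 + 1 + 2 + 2 + 3 = 9.

9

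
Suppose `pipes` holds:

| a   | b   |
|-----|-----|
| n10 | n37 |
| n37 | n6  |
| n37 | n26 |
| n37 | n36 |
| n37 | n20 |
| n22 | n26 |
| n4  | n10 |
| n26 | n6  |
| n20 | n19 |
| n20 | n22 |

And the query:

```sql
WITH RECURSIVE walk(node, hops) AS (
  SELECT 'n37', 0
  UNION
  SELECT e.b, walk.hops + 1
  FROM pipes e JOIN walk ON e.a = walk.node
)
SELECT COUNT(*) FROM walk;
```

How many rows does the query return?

Base: (n37, hops=0).
Iteration 1: edges from {n37} -> (n20, hops=1), (n26, hops=1), (n36, hops=1), (n6, hops=1).
Iteration 2: edges from {n20,n26,n36,n6} -> (n19, hops=2), (n22, hops=2), (n6, hops=2).
Iteration 3: edges from {n19,n22,n6} -> (n26, hops=3).
Iteration 4: edges from {n26} -> (n6, hops=4).
Iteration 5: no outgoing edges from {n6}; recursion stops.
Total rows emitted: 10.

10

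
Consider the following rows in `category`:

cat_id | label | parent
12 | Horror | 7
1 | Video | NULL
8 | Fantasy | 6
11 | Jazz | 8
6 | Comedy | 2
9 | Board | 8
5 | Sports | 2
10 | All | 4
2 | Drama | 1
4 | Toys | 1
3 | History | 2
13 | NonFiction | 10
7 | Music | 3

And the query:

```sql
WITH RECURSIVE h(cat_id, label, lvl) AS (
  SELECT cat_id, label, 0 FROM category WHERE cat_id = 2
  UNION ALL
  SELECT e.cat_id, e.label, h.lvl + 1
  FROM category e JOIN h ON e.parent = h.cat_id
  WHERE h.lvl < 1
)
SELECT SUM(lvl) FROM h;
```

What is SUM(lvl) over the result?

3

Base: cat_id=2 (Drama) at lvl 0.
Iteration 1: rows with parent in {2} -> History (id 3, lvl 1), Sports (id 5, lvl 1), Comedy (id 6, lvl 1).
Iteration 2: lvl < 1 fails for all current rows; recursion stops.
SUM(lvl) = 0 + 1 + 1 + 1 = 3.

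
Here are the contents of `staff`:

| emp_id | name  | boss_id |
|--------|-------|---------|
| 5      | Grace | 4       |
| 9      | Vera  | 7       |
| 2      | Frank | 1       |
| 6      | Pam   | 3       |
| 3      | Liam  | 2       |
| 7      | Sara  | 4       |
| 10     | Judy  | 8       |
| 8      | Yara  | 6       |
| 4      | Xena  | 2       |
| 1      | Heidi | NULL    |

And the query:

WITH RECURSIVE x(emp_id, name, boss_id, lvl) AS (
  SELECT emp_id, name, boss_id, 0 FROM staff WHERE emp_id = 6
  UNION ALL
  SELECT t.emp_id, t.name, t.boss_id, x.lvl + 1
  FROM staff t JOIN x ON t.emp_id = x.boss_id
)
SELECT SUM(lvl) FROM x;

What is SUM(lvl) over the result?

Base: emp_id=6 (Pam), boss_id=3, lvl 0.
Iteration 1: join on emp_id=3 -> Liam (id 3, boss_id=2, lvl 1).
Iteration 2: join on emp_id=2 -> Frank (id 2, boss_id=1, lvl 2).
Iteration 3: join on emp_id=1 -> Heidi (id 1, boss_id=NULL, lvl 3).
Iteration 4: boss_id is NULL; no match; recursion stops.
SUM(lvl) = 0 + 1 + 2 + 3 = 6.

6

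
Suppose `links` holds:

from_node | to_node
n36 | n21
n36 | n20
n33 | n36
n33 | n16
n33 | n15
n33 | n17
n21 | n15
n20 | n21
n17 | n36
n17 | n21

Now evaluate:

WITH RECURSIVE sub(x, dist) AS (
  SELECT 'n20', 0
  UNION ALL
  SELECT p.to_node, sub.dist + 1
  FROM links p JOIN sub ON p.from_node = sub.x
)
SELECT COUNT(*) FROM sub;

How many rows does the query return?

3

Base: (n20, dist=0).
Iteration 1: edges from {n20} -> (n21, dist=1).
Iteration 2: edges from {n21} -> (n15, dist=2).
Iteration 3: no outgoing edges from {n15}; recursion stops.
Total rows emitted: 3.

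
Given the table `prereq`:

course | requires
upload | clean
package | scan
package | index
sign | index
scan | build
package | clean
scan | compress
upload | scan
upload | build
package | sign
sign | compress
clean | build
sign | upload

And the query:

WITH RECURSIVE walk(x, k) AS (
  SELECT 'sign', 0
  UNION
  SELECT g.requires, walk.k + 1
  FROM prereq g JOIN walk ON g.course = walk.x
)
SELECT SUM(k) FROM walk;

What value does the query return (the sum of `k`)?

Base: (sign, k=0).
Iteration 1: edges from {sign} -> (compress, k=1), (index, k=1), (upload, k=1).
Iteration 2: edges from {compress,index,upload} -> (build, k=2), (clean, k=2), (scan, k=2).
Iteration 3: edges from {build,clean,scan} -> (build, k=3), (compress, k=3). [UNION drops 1 duplicate row(s)]
Iteration 4: no outgoing edges from {build,compress}; recursion stops.
SUM(k) = 0 + 1 + 1 + 1 + 2 + 2 + 2 + 3 + 3 = 15.

15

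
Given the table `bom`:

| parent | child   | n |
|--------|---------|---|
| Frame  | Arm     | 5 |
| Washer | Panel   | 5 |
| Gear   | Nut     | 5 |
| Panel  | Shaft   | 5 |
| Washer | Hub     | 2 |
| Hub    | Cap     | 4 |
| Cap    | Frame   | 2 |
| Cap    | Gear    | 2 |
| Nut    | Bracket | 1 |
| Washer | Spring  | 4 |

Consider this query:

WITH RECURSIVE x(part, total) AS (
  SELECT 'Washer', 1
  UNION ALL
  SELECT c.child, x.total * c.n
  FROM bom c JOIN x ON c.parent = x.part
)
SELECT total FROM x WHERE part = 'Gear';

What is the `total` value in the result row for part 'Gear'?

16

Base: (Washer, total=1).
Iteration 1: components of {Washer} -> Hub = 1*2 = 2, Panel = 1*5 = 5, Spring = 1*4 = 4.
Iteration 2: components of {Hub,Panel,Spring} -> Cap = 2*4 = 8, Shaft = 5*5 = 25.
Iteration 3: components of {Cap,Shaft} -> Frame = 8*2 = 16, Gear = 8*2 = 16.
Iteration 4: components of {Frame,Gear} -> Arm = 16*5 = 80, Nut = 16*5 = 80.
Iteration 5: components of {Arm,Nut} -> Bracket = 80*1 = 80.
Iteration 6: no further components; recursion stops.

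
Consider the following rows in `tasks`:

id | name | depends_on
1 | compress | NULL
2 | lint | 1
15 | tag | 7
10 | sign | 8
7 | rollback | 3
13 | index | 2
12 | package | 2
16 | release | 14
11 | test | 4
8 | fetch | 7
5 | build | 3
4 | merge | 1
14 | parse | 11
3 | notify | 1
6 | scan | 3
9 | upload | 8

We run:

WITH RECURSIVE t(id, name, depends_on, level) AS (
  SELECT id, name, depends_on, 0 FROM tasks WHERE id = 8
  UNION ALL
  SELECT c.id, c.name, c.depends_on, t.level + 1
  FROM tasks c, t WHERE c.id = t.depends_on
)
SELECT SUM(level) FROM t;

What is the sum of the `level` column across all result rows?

Base: id=8 (fetch), depends_on=7, level 0.
Iteration 1: join on id=7 -> rollback (id 7, depends_on=3, level 1).
Iteration 2: join on id=3 -> notify (id 3, depends_on=1, level 2).
Iteration 3: join on id=1 -> compress (id 1, depends_on=NULL, level 3).
Iteration 4: depends_on is NULL; no match; recursion stops.
SUM(level) = 0 + 1 + 2 + 3 = 6.

6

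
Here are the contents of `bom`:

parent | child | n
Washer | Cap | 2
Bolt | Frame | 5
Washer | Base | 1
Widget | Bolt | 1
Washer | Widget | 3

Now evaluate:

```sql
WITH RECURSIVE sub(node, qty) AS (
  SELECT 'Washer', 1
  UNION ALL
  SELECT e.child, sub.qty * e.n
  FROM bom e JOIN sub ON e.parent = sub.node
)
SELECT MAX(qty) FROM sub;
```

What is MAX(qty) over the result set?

15

Base: (Washer, qty=1).
Iteration 1: components of {Washer} -> Base = 1*1 = 1, Cap = 1*2 = 2, Widget = 1*3 = 3.
Iteration 2: components of {Base,Cap,Widget} -> Bolt = 3*1 = 3.
Iteration 3: components of {Bolt} -> Frame = 3*5 = 15.
Iteration 4: no further components; recursion stops.
qty values: 1, 2, 3, 1, 3, 15; the maximum is 15.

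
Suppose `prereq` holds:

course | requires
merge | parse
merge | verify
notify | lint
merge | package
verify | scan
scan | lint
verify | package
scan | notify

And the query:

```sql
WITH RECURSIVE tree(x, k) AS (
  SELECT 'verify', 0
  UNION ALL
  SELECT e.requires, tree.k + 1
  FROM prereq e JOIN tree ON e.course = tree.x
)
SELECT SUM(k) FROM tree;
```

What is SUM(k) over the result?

9

Base: (verify, k=0).
Iteration 1: edges from {verify} -> (package, k=1), (scan, k=1).
Iteration 2: edges from {package,scan} -> (lint, k=2), (notify, k=2).
Iteration 3: edges from {lint,notify} -> (lint, k=3).
Iteration 4: no outgoing edges from {lint}; recursion stops.
SUM(k) = 0 + 1 + 1 + 2 + 2 + 3 = 9.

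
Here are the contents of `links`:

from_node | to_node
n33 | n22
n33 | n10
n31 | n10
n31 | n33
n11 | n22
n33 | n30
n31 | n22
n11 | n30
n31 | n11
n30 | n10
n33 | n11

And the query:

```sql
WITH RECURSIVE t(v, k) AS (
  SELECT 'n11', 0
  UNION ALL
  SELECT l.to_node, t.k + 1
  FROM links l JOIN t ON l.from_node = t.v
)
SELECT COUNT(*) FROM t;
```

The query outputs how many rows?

Base: (n11, k=0).
Iteration 1: edges from {n11} -> (n22, k=1), (n30, k=1).
Iteration 2: edges from {n22,n30} -> (n10, k=2).
Iteration 3: no outgoing edges from {n10}; recursion stops.
Total rows emitted: 4.

4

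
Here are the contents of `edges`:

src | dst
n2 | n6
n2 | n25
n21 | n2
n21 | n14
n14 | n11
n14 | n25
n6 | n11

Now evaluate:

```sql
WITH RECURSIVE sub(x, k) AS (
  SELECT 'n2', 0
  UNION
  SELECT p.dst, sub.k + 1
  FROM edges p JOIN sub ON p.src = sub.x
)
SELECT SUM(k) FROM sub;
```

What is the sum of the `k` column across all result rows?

4

Base: (n2, k=0).
Iteration 1: edges from {n2} -> (n25, k=1), (n6, k=1).
Iteration 2: edges from {n25,n6} -> (n11, k=2).
Iteration 3: no outgoing edges from {n11}; recursion stops.
SUM(k) = 0 + 1 + 1 + 2 = 4.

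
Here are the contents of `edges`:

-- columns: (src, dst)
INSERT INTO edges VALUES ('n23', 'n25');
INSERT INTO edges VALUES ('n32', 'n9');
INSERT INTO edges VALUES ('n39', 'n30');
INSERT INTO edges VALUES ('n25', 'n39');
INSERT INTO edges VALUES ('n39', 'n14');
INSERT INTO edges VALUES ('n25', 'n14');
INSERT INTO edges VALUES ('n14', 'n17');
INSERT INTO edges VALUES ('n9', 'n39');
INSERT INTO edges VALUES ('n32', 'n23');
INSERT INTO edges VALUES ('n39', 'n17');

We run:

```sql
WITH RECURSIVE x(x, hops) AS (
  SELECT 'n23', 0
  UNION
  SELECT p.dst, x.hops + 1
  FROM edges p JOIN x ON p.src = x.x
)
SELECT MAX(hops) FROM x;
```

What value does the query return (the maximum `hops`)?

4

Base: (n23, hops=0).
Iteration 1: edges from {n23} -> (n25, hops=1).
Iteration 2: edges from {n25} -> (n14, hops=2), (n39, hops=2).
Iteration 3: edges from {n14,n39} -> (n14, hops=3), (n17, hops=3), (n30, hops=3). [UNION drops 1 duplicate row(s)]
Iteration 4: edges from {n14,n17,n30} -> (n17, hops=4).
Iteration 5: no outgoing edges from {n17}; recursion stops.
hops values: 0, 1, 2, 2, 3, 3, 3, 4; the maximum is 4.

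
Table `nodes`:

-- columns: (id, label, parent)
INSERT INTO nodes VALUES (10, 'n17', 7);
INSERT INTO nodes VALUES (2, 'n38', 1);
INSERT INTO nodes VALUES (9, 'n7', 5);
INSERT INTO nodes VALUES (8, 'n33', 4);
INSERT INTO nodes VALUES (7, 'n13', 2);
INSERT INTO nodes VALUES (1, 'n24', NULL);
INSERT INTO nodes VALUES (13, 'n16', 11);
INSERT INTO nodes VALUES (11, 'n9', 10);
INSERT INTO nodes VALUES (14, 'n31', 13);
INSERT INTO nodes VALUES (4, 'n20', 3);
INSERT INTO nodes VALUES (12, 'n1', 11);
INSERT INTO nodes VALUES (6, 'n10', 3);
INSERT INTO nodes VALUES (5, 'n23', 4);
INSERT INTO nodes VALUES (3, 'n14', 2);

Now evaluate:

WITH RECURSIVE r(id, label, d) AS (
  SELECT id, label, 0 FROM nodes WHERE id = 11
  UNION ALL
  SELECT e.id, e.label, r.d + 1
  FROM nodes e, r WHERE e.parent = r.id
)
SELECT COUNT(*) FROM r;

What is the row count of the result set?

Base: id=11 (n9) at d 0.
Iteration 1: rows with parent in {11} -> n1 (id 12, d 1), n16 (id 13, d 1).
Iteration 2: rows with parent in {12,13} -> n31 (id 14, d 2).
Iteration 3: no rows with parent in {14}; recursion stops.
Total rows emitted: 4.

4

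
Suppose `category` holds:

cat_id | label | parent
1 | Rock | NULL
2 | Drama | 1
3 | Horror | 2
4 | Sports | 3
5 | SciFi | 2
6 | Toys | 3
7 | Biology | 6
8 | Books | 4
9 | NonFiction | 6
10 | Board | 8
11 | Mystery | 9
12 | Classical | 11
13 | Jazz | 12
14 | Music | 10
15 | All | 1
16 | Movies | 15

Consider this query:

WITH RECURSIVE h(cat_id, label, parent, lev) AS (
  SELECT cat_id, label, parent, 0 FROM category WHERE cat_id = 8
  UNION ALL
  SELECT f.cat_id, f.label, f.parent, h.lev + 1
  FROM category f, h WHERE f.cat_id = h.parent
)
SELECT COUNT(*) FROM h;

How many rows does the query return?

Base: cat_id=8 (Books), parent=4, lev 0.
Iteration 1: join on cat_id=4 -> Sports (id 4, parent=3, lev 1).
Iteration 2: join on cat_id=3 -> Horror (id 3, parent=2, lev 2).
Iteration 3: join on cat_id=2 -> Drama (id 2, parent=1, lev 3).
Iteration 4: join on cat_id=1 -> Rock (id 1, parent=NULL, lev 4).
Iteration 5: parent is NULL; no match; recursion stops.
Total rows emitted: 5.

5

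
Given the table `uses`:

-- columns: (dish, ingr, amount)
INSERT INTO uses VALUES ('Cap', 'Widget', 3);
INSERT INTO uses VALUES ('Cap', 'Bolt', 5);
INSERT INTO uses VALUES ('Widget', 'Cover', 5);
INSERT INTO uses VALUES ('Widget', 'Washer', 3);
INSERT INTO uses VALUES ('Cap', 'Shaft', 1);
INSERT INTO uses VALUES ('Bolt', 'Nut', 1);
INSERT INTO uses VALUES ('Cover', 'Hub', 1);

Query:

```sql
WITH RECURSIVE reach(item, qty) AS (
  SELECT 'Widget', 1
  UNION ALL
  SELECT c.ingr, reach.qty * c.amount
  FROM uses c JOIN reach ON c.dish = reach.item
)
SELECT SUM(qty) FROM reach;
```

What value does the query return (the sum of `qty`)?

14

Base: (Widget, qty=1).
Iteration 1: components of {Widget} -> Cover = 1*5 = 5, Washer = 1*3 = 3.
Iteration 2: components of {Cover,Washer} -> Hub = 5*1 = 5.
Iteration 3: no further components; recursion stops.
SUM(qty) = 1 + 5 + 3 + 5 = 14.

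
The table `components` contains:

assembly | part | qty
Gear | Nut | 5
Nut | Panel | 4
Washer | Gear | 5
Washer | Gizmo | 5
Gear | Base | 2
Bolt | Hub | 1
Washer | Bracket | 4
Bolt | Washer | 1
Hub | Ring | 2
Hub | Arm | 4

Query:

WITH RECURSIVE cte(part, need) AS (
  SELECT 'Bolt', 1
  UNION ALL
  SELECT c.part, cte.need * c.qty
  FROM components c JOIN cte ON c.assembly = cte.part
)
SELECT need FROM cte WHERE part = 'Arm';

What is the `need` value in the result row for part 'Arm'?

Base: (Bolt, need=1).
Iteration 1: components of {Bolt} -> Hub = 1*1 = 1, Washer = 1*1 = 1.
Iteration 2: components of {Hub,Washer} -> Arm = 1*4 = 4, Bracket = 1*4 = 4, Gear = 1*5 = 5, Gizmo = 1*5 = 5, Ring = 1*2 = 2.
Iteration 3: components of {Arm,Bracket,Gear,Gizmo,Ring} -> Base = 5*2 = 10, Nut = 5*5 = 25.
Iteration 4: components of {Base,Nut} -> Panel = 25*4 = 100.
Iteration 5: no further components; recursion stops.

4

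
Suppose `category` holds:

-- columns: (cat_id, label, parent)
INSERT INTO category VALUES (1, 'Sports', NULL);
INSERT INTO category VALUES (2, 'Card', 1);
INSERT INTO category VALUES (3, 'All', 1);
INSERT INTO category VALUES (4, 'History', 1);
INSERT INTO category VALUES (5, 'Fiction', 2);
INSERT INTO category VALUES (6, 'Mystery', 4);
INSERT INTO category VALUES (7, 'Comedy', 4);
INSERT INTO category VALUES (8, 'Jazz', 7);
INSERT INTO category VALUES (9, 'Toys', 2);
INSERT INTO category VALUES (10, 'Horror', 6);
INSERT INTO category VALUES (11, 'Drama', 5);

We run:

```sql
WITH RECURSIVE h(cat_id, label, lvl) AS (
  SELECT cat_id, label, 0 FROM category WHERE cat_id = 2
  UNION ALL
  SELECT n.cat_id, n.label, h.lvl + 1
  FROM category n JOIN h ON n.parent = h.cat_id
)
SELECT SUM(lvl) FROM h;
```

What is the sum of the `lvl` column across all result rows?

4

Base: cat_id=2 (Card) at lvl 0.
Iteration 1: rows with parent in {2} -> Fiction (id 5, lvl 1), Toys (id 9, lvl 1).
Iteration 2: rows with parent in {5,9} -> Drama (id 11, lvl 2).
Iteration 3: no rows with parent in {11}; recursion stops.
SUM(lvl) = 0 + 1 + 1 + 2 = 4.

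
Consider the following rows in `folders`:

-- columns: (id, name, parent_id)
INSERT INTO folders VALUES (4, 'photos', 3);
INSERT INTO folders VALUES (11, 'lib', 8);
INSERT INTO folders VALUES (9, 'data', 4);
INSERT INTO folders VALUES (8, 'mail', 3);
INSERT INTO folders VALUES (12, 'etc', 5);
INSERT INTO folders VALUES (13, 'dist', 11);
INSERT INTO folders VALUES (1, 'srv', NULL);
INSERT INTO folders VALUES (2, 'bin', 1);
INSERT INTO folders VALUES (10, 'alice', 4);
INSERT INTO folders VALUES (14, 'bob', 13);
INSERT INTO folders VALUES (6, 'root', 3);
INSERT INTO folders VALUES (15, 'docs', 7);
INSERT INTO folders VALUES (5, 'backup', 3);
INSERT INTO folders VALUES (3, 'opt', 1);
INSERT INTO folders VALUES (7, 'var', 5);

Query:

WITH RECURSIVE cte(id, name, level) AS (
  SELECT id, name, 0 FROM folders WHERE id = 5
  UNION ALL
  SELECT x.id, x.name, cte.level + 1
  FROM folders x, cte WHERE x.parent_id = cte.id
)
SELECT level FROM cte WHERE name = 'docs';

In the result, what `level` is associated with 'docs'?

2

Base: id=5 (backup) at level 0.
Iteration 1: rows with parent_id in {5} -> var (id 7, level 1), etc (id 12, level 1).
Iteration 2: rows with parent_id in {7,12} -> docs (id 15, level 2).
Iteration 3: no rows with parent_id in {15}; recursion stops.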